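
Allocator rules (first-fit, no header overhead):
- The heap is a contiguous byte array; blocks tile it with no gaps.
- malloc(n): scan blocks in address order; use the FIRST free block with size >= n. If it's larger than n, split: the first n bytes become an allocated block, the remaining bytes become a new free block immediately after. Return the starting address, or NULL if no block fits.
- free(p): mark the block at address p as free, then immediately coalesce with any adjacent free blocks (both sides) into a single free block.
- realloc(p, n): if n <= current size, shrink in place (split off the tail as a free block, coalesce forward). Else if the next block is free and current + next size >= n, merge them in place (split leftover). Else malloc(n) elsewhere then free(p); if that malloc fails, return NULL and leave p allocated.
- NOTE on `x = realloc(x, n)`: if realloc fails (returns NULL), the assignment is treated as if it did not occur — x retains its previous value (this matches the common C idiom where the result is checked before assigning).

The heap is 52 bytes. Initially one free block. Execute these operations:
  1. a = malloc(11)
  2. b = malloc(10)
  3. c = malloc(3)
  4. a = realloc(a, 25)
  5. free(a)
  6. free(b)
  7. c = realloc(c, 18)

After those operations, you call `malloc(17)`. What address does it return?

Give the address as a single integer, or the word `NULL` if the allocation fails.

Op 1: a = malloc(11) -> a = 0; heap: [0-10 ALLOC][11-51 FREE]
Op 2: b = malloc(10) -> b = 11; heap: [0-10 ALLOC][11-20 ALLOC][21-51 FREE]
Op 3: c = malloc(3) -> c = 21; heap: [0-10 ALLOC][11-20 ALLOC][21-23 ALLOC][24-51 FREE]
Op 4: a = realloc(a, 25) -> a = 24; heap: [0-10 FREE][11-20 ALLOC][21-23 ALLOC][24-48 ALLOC][49-51 FREE]
Op 5: free(a) -> (freed a); heap: [0-10 FREE][11-20 ALLOC][21-23 ALLOC][24-51 FREE]
Op 6: free(b) -> (freed b); heap: [0-20 FREE][21-23 ALLOC][24-51 FREE]
Op 7: c = realloc(c, 18) -> c = 21; heap: [0-20 FREE][21-38 ALLOC][39-51 FREE]
malloc(17): first-fit scan over [0-20 FREE][21-38 ALLOC][39-51 FREE] -> 0

Answer: 0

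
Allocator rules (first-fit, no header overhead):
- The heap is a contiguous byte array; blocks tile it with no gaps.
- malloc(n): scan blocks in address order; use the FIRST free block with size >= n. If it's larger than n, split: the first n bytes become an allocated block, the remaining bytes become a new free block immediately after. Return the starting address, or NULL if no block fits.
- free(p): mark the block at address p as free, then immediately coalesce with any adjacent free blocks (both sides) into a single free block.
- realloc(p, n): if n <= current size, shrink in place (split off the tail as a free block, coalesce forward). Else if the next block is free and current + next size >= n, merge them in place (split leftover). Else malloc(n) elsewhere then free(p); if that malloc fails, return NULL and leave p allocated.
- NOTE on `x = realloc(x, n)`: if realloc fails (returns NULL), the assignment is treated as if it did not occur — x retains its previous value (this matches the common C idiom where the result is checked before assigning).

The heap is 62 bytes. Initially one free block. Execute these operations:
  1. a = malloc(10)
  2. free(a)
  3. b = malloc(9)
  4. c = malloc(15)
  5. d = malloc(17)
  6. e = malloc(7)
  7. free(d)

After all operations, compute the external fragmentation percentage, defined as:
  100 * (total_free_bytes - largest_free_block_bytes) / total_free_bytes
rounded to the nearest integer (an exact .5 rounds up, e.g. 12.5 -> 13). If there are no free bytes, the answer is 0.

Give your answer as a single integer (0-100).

Answer: 45

Derivation:
Op 1: a = malloc(10) -> a = 0; heap: [0-9 ALLOC][10-61 FREE]
Op 2: free(a) -> (freed a); heap: [0-61 FREE]
Op 3: b = malloc(9) -> b = 0; heap: [0-8 ALLOC][9-61 FREE]
Op 4: c = malloc(15) -> c = 9; heap: [0-8 ALLOC][9-23 ALLOC][24-61 FREE]
Op 5: d = malloc(17) -> d = 24; heap: [0-8 ALLOC][9-23 ALLOC][24-40 ALLOC][41-61 FREE]
Op 6: e = malloc(7) -> e = 41; heap: [0-8 ALLOC][9-23 ALLOC][24-40 ALLOC][41-47 ALLOC][48-61 FREE]
Op 7: free(d) -> (freed d); heap: [0-8 ALLOC][9-23 ALLOC][24-40 FREE][41-47 ALLOC][48-61 FREE]
Free blocks: [17 14] total_free=31 largest=17 -> 100*(31-17)/31 = 1400/31 ≈ 45.161 -> rounds to 45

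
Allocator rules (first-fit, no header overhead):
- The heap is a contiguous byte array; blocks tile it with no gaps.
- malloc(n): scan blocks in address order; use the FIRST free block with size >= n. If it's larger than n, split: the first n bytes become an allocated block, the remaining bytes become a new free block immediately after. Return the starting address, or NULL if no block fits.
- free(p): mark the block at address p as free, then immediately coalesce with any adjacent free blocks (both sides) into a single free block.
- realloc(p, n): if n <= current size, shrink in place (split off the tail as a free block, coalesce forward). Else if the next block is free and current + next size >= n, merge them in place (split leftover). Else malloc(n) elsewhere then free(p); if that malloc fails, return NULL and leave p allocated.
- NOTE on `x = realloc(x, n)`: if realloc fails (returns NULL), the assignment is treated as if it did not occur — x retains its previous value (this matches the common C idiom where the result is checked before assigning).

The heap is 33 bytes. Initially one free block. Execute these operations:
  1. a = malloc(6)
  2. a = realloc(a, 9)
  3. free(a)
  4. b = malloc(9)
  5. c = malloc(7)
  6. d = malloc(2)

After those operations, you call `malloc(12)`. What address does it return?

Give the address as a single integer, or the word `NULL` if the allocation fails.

Op 1: a = malloc(6) -> a = 0; heap: [0-5 ALLOC][6-32 FREE]
Op 2: a = realloc(a, 9) -> a = 0; heap: [0-8 ALLOC][9-32 FREE]
Op 3: free(a) -> (freed a); heap: [0-32 FREE]
Op 4: b = malloc(9) -> b = 0; heap: [0-8 ALLOC][9-32 FREE]
Op 5: c = malloc(7) -> c = 9; heap: [0-8 ALLOC][9-15 ALLOC][16-32 FREE]
Op 6: d = malloc(2) -> d = 16; heap: [0-8 ALLOC][9-15 ALLOC][16-17 ALLOC][18-32 FREE]
malloc(12): first-fit scan over [0-8 ALLOC][9-15 ALLOC][16-17 ALLOC][18-32 FREE] -> 18

Answer: 18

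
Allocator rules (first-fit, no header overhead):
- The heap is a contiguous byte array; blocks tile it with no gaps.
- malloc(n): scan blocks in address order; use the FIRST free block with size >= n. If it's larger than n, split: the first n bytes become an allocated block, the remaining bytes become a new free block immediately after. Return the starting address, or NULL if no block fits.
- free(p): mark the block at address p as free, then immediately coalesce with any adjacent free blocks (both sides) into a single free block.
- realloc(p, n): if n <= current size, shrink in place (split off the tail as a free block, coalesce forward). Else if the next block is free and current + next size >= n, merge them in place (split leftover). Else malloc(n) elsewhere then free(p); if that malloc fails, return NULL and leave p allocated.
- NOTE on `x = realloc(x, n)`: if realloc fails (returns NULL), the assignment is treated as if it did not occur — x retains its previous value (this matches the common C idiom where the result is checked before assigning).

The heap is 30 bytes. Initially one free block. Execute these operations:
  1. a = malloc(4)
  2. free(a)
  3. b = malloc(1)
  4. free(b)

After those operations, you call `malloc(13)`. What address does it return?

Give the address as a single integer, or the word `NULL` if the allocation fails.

Answer: 0

Derivation:
Op 1: a = malloc(4) -> a = 0; heap: [0-3 ALLOC][4-29 FREE]
Op 2: free(a) -> (freed a); heap: [0-29 FREE]
Op 3: b = malloc(1) -> b = 0; heap: [0-0 ALLOC][1-29 FREE]
Op 4: free(b) -> (freed b); heap: [0-29 FREE]
malloc(13): first-fit scan over [0-29 FREE] -> 0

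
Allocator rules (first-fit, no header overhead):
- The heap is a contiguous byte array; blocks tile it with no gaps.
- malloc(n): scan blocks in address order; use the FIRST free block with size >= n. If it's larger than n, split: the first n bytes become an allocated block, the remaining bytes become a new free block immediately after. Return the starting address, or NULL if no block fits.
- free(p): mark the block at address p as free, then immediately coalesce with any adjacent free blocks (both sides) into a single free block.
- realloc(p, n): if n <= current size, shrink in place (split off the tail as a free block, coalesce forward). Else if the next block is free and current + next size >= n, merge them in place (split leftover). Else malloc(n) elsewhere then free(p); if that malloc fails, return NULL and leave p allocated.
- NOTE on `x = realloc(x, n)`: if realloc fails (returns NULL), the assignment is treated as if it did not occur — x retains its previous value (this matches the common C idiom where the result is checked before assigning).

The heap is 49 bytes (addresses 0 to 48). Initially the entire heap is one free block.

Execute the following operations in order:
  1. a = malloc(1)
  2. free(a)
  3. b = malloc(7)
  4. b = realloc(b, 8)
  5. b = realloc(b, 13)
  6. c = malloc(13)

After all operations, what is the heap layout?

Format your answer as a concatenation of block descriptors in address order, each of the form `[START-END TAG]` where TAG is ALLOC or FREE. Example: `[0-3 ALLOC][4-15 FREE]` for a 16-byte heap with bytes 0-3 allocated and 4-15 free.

Answer: [0-12 ALLOC][13-25 ALLOC][26-48 FREE]

Derivation:
Op 1: a = malloc(1) -> a = 0; heap: [0-0 ALLOC][1-48 FREE]
Op 2: free(a) -> (freed a); heap: [0-48 FREE]
Op 3: b = malloc(7) -> b = 0; heap: [0-6 ALLOC][7-48 FREE]
Op 4: b = realloc(b, 8) -> b = 0; heap: [0-7 ALLOC][8-48 FREE]
Op 5: b = realloc(b, 13) -> b = 0; heap: [0-12 ALLOC][13-48 FREE]
Op 6: c = malloc(13) -> c = 13; heap: [0-12 ALLOC][13-25 ALLOC][26-48 FREE]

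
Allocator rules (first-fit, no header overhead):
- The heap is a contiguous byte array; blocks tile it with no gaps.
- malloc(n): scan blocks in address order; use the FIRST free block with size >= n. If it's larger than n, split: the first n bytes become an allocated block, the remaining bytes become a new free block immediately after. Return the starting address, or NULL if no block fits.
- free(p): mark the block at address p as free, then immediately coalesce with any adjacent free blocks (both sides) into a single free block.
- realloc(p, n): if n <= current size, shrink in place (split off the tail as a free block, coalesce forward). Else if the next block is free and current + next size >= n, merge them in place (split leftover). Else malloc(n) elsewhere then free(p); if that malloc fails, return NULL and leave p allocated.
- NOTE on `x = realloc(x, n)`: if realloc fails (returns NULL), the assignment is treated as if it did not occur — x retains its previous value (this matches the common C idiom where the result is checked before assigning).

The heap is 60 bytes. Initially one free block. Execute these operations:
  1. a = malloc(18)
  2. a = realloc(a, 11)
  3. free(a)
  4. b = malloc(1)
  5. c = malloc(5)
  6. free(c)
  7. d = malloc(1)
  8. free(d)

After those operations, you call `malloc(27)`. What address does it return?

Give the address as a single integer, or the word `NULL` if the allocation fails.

Answer: 1

Derivation:
Op 1: a = malloc(18) -> a = 0; heap: [0-17 ALLOC][18-59 FREE]
Op 2: a = realloc(a, 11) -> a = 0; heap: [0-10 ALLOC][11-59 FREE]
Op 3: free(a) -> (freed a); heap: [0-59 FREE]
Op 4: b = malloc(1) -> b = 0; heap: [0-0 ALLOC][1-59 FREE]
Op 5: c = malloc(5) -> c = 1; heap: [0-0 ALLOC][1-5 ALLOC][6-59 FREE]
Op 6: free(c) -> (freed c); heap: [0-0 ALLOC][1-59 FREE]
Op 7: d = malloc(1) -> d = 1; heap: [0-0 ALLOC][1-1 ALLOC][2-59 FREE]
Op 8: free(d) -> (freed d); heap: [0-0 ALLOC][1-59 FREE]
malloc(27): first-fit scan over [0-0 ALLOC][1-59 FREE] -> 1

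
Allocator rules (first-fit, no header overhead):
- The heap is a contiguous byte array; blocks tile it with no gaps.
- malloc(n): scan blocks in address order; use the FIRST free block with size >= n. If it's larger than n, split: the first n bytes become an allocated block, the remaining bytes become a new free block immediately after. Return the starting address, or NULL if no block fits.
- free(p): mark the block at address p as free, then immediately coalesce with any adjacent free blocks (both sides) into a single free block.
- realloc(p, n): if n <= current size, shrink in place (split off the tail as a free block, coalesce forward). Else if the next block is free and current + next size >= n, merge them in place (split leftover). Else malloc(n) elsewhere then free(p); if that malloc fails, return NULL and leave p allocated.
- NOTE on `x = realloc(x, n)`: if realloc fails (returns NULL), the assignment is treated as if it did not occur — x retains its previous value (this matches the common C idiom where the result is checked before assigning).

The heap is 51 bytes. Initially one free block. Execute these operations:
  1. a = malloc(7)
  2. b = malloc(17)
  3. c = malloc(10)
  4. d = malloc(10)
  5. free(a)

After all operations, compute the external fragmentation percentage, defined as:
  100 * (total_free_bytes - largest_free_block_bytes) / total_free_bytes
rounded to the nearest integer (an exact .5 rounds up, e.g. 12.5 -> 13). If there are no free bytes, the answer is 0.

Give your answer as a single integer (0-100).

Op 1: a = malloc(7) -> a = 0; heap: [0-6 ALLOC][7-50 FREE]
Op 2: b = malloc(17) -> b = 7; heap: [0-6 ALLOC][7-23 ALLOC][24-50 FREE]
Op 3: c = malloc(10) -> c = 24; heap: [0-6 ALLOC][7-23 ALLOC][24-33 ALLOC][34-50 FREE]
Op 4: d = malloc(10) -> d = 34; heap: [0-6 ALLOC][7-23 ALLOC][24-33 ALLOC][34-43 ALLOC][44-50 FREE]
Op 5: free(a) -> (freed a); heap: [0-6 FREE][7-23 ALLOC][24-33 ALLOC][34-43 ALLOC][44-50 FREE]
Free blocks: [7 7] total_free=14 largest=7 -> 100*(14-7)/14 = 700/14 = 50

Answer: 50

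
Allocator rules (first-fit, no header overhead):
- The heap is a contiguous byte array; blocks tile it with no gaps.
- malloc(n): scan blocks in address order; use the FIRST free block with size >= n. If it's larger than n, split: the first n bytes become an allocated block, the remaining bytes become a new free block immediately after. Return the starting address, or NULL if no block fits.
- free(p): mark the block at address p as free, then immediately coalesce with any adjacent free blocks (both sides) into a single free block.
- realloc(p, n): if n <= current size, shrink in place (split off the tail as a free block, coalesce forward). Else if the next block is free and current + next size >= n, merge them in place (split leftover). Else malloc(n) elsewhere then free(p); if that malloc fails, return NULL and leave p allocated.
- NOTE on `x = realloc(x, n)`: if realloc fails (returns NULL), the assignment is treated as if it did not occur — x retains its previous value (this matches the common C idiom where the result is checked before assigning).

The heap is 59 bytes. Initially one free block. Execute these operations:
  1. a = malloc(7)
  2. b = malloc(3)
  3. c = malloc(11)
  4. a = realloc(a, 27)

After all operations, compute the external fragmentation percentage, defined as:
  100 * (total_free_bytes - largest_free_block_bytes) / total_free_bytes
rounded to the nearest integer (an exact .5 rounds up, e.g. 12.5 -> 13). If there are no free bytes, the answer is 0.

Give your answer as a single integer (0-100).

Answer: 39

Derivation:
Op 1: a = malloc(7) -> a = 0; heap: [0-6 ALLOC][7-58 FREE]
Op 2: b = malloc(3) -> b = 7; heap: [0-6 ALLOC][7-9 ALLOC][10-58 FREE]
Op 3: c = malloc(11) -> c = 10; heap: [0-6 ALLOC][7-9 ALLOC][10-20 ALLOC][21-58 FREE]
Op 4: a = realloc(a, 27) -> a = 21; heap: [0-6 FREE][7-9 ALLOC][10-20 ALLOC][21-47 ALLOC][48-58 FREE]
Free blocks: [7 11] total_free=18 largest=11 -> 100*(18-11)/18 = 700/18 ≈ 38.889 -> rounds to 39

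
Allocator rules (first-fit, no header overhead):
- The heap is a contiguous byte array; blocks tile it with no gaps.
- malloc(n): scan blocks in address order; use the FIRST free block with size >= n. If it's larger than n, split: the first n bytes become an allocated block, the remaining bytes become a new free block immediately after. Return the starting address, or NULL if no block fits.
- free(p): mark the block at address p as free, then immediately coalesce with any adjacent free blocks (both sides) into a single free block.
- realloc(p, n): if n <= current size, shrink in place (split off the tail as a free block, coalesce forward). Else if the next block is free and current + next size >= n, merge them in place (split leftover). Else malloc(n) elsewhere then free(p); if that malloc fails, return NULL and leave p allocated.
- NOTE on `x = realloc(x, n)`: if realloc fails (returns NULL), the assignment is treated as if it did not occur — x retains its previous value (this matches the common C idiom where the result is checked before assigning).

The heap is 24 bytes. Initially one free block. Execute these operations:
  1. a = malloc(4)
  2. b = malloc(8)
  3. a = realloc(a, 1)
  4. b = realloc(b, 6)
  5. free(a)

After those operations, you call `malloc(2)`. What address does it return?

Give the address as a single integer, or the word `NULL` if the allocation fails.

Answer: 0

Derivation:
Op 1: a = malloc(4) -> a = 0; heap: [0-3 ALLOC][4-23 FREE]
Op 2: b = malloc(8) -> b = 4; heap: [0-3 ALLOC][4-11 ALLOC][12-23 FREE]
Op 3: a = realloc(a, 1) -> a = 0; heap: [0-0 ALLOC][1-3 FREE][4-11 ALLOC][12-23 FREE]
Op 4: b = realloc(b, 6) -> b = 4; heap: [0-0 ALLOC][1-3 FREE][4-9 ALLOC][10-23 FREE]
Op 5: free(a) -> (freed a); heap: [0-3 FREE][4-9 ALLOC][10-23 FREE]
malloc(2): first-fit scan over [0-3 FREE][4-9 ALLOC][10-23 FREE] -> 0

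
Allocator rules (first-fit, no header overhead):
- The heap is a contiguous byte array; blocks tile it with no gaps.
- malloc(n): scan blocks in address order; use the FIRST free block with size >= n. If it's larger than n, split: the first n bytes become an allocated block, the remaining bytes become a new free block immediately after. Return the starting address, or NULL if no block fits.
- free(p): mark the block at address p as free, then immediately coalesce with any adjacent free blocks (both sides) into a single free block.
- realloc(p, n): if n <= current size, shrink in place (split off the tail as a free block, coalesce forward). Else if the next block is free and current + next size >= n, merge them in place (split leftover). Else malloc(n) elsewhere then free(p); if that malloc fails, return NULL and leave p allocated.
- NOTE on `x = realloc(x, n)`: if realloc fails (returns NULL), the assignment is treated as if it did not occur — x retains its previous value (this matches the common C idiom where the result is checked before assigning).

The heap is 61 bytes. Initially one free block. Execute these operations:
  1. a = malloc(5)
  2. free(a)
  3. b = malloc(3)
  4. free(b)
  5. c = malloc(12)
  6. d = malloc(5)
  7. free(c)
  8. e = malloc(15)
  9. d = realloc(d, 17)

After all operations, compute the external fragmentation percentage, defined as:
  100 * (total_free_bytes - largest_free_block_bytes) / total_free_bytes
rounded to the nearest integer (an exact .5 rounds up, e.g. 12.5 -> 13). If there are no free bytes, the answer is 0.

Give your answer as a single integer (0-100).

Answer: 41

Derivation:
Op 1: a = malloc(5) -> a = 0; heap: [0-4 ALLOC][5-60 FREE]
Op 2: free(a) -> (freed a); heap: [0-60 FREE]
Op 3: b = malloc(3) -> b = 0; heap: [0-2 ALLOC][3-60 FREE]
Op 4: free(b) -> (freed b); heap: [0-60 FREE]
Op 5: c = malloc(12) -> c = 0; heap: [0-11 ALLOC][12-60 FREE]
Op 6: d = malloc(5) -> d = 12; heap: [0-11 ALLOC][12-16 ALLOC][17-60 FREE]
Op 7: free(c) -> (freed c); heap: [0-11 FREE][12-16 ALLOC][17-60 FREE]
Op 8: e = malloc(15) -> e = 17; heap: [0-11 FREE][12-16 ALLOC][17-31 ALLOC][32-60 FREE]
Op 9: d = realloc(d, 17) -> d = 32; heap: [0-16 FREE][17-31 ALLOC][32-48 ALLOC][49-60 FREE]
Free blocks: [17 12] total_free=29 largest=17 -> 100*(29-17)/29 = 1200/29 ≈ 41.379 -> rounds to 41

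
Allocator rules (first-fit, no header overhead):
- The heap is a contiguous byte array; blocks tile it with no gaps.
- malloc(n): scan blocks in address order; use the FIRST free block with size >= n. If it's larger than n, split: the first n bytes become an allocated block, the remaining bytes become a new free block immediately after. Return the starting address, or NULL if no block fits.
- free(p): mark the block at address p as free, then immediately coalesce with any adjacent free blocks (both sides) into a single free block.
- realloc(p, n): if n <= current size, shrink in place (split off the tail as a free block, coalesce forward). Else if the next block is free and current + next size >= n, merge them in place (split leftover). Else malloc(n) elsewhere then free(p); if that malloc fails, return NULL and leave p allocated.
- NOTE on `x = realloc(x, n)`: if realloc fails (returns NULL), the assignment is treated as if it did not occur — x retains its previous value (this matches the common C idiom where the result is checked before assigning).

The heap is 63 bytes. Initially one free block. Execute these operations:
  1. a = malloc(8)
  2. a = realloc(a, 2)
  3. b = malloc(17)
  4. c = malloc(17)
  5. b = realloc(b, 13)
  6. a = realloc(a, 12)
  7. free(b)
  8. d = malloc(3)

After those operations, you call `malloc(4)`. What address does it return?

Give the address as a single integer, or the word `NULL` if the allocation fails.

Op 1: a = malloc(8) -> a = 0; heap: [0-7 ALLOC][8-62 FREE]
Op 2: a = realloc(a, 2) -> a = 0; heap: [0-1 ALLOC][2-62 FREE]
Op 3: b = malloc(17) -> b = 2; heap: [0-1 ALLOC][2-18 ALLOC][19-62 FREE]
Op 4: c = malloc(17) -> c = 19; heap: [0-1 ALLOC][2-18 ALLOC][19-35 ALLOC][36-62 FREE]
Op 5: b = realloc(b, 13) -> b = 2; heap: [0-1 ALLOC][2-14 ALLOC][15-18 FREE][19-35 ALLOC][36-62 FREE]
Op 6: a = realloc(a, 12) -> a = 36; heap: [0-1 FREE][2-14 ALLOC][15-18 FREE][19-35 ALLOC][36-47 ALLOC][48-62 FREE]
Op 7: free(b) -> (freed b); heap: [0-18 FREE][19-35 ALLOC][36-47 ALLOC][48-62 FREE]
Op 8: d = malloc(3) -> d = 0; heap: [0-2 ALLOC][3-18 FREE][19-35 ALLOC][36-47 ALLOC][48-62 FREE]
malloc(4): first-fit scan over [0-2 ALLOC][3-18 FREE][19-35 ALLOC][36-47 ALLOC][48-62 FREE] -> 3

Answer: 3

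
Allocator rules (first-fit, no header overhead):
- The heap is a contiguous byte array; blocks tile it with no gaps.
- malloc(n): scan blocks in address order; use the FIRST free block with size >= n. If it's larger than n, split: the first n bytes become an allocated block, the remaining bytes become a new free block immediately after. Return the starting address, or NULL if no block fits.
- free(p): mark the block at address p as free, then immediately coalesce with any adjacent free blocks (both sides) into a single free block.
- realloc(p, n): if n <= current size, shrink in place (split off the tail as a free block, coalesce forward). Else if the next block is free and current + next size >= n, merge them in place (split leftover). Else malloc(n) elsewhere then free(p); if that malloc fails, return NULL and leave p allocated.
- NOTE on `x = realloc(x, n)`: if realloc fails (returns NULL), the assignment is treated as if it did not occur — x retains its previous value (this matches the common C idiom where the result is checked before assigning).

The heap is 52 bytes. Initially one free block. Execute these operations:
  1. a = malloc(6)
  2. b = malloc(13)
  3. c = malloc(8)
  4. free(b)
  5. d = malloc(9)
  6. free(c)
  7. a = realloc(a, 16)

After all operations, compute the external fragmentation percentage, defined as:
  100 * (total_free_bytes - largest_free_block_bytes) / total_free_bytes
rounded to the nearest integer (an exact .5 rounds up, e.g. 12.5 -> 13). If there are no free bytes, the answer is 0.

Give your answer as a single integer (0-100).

Op 1: a = malloc(6) -> a = 0; heap: [0-5 ALLOC][6-51 FREE]
Op 2: b = malloc(13) -> b = 6; heap: [0-5 ALLOC][6-18 ALLOC][19-51 FREE]
Op 3: c = malloc(8) -> c = 19; heap: [0-5 ALLOC][6-18 ALLOC][19-26 ALLOC][27-51 FREE]
Op 4: free(b) -> (freed b); heap: [0-5 ALLOC][6-18 FREE][19-26 ALLOC][27-51 FREE]
Op 5: d = malloc(9) -> d = 6; heap: [0-5 ALLOC][6-14 ALLOC][15-18 FREE][19-26 ALLOC][27-51 FREE]
Op 6: free(c) -> (freed c); heap: [0-5 ALLOC][6-14 ALLOC][15-51 FREE]
Op 7: a = realloc(a, 16) -> a = 15; heap: [0-5 FREE][6-14 ALLOC][15-30 ALLOC][31-51 FREE]
Free blocks: [6 21] total_free=27 largest=21 -> 100*(27-21)/27 = 600/27 ≈ 22.222 -> rounds to 22

Answer: 22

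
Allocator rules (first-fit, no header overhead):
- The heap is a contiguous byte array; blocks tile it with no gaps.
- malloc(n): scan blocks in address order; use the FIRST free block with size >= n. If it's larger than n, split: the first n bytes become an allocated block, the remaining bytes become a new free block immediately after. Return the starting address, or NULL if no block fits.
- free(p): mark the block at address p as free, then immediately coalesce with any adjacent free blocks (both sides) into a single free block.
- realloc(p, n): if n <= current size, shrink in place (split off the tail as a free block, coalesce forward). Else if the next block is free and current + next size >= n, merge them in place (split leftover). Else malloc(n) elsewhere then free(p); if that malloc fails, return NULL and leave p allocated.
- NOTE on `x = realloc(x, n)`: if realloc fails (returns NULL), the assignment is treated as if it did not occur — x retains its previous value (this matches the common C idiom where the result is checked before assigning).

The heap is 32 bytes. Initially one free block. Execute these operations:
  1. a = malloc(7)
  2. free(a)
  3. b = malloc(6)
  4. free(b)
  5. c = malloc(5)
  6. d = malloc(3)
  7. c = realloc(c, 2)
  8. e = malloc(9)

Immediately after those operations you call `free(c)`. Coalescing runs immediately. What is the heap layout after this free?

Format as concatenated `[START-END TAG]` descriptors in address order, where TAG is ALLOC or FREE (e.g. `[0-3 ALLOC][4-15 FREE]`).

Answer: [0-4 FREE][5-7 ALLOC][8-16 ALLOC][17-31 FREE]

Derivation:
Op 1: a = malloc(7) -> a = 0; heap: [0-6 ALLOC][7-31 FREE]
Op 2: free(a) -> (freed a); heap: [0-31 FREE]
Op 3: b = malloc(6) -> b = 0; heap: [0-5 ALLOC][6-31 FREE]
Op 4: free(b) -> (freed b); heap: [0-31 FREE]
Op 5: c = malloc(5) -> c = 0; heap: [0-4 ALLOC][5-31 FREE]
Op 6: d = malloc(3) -> d = 5; heap: [0-4 ALLOC][5-7 ALLOC][8-31 FREE]
Op 7: c = realloc(c, 2) -> c = 0; heap: [0-1 ALLOC][2-4 FREE][5-7 ALLOC][8-31 FREE]
Op 8: e = malloc(9) -> e = 8; heap: [0-1 ALLOC][2-4 FREE][5-7 ALLOC][8-16 ALLOC][17-31 FREE]
free(c): c = 0 -> block [0-1 ALLOC]; mark free, coalesce with adjacent free neighbors -> [0-4 FREE][5-7 ALLOC][8-16 ALLOC][17-31 FREE]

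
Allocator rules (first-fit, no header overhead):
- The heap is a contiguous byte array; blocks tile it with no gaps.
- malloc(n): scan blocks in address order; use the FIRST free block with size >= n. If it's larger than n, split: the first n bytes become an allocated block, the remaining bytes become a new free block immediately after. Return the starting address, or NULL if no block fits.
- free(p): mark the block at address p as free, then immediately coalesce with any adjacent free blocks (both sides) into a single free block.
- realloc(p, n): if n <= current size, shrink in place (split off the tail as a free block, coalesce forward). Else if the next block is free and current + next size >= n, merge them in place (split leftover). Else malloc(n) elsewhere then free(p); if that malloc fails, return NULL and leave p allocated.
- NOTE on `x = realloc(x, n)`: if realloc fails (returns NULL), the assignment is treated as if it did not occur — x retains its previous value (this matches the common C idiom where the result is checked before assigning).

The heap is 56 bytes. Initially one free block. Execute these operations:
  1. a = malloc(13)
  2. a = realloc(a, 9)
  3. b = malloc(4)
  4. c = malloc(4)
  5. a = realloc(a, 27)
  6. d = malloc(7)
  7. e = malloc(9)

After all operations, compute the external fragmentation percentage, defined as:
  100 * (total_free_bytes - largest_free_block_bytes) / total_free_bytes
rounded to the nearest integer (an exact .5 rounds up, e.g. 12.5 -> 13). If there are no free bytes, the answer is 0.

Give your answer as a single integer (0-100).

Answer: 40

Derivation:
Op 1: a = malloc(13) -> a = 0; heap: [0-12 ALLOC][13-55 FREE]
Op 2: a = realloc(a, 9) -> a = 0; heap: [0-8 ALLOC][9-55 FREE]
Op 3: b = malloc(4) -> b = 9; heap: [0-8 ALLOC][9-12 ALLOC][13-55 FREE]
Op 4: c = malloc(4) -> c = 13; heap: [0-8 ALLOC][9-12 ALLOC][13-16 ALLOC][17-55 FREE]
Op 5: a = realloc(a, 27) -> a = 17; heap: [0-8 FREE][9-12 ALLOC][13-16 ALLOC][17-43 ALLOC][44-55 FREE]
Op 6: d = malloc(7) -> d = 0; heap: [0-6 ALLOC][7-8 FREE][9-12 ALLOC][13-16 ALLOC][17-43 ALLOC][44-55 FREE]
Op 7: e = malloc(9) -> e = 44; heap: [0-6 ALLOC][7-8 FREE][9-12 ALLOC][13-16 ALLOC][17-43 ALLOC][44-52 ALLOC][53-55 FREE]
Free blocks: [2 3] total_free=5 largest=3 -> 100*(5-3)/5 = 200/5 = 40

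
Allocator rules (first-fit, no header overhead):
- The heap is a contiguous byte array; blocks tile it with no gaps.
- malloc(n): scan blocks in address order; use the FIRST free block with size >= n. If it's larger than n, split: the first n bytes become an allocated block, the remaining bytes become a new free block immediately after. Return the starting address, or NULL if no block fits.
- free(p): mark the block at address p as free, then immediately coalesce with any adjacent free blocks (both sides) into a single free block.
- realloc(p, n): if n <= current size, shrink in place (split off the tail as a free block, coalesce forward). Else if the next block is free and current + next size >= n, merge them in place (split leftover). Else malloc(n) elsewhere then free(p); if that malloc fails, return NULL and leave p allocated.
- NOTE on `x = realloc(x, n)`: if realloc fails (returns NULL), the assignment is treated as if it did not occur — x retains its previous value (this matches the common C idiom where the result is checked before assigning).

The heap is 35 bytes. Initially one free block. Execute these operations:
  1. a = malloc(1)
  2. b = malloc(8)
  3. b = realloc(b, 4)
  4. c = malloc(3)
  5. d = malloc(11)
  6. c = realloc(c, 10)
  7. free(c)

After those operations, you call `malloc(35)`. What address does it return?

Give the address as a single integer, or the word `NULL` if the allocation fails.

Answer: NULL

Derivation:
Op 1: a = malloc(1) -> a = 0; heap: [0-0 ALLOC][1-34 FREE]
Op 2: b = malloc(8) -> b = 1; heap: [0-0 ALLOC][1-8 ALLOC][9-34 FREE]
Op 3: b = realloc(b, 4) -> b = 1; heap: [0-0 ALLOC][1-4 ALLOC][5-34 FREE]
Op 4: c = malloc(3) -> c = 5; heap: [0-0 ALLOC][1-4 ALLOC][5-7 ALLOC][8-34 FREE]
Op 5: d = malloc(11) -> d = 8; heap: [0-0 ALLOC][1-4 ALLOC][5-7 ALLOC][8-18 ALLOC][19-34 FREE]
Op 6: c = realloc(c, 10) -> c = 19; heap: [0-0 ALLOC][1-4 ALLOC][5-7 FREE][8-18 ALLOC][19-28 ALLOC][29-34 FREE]
Op 7: free(c) -> (freed c); heap: [0-0 ALLOC][1-4 ALLOC][5-7 FREE][8-18 ALLOC][19-34 FREE]
malloc(35): first-fit scan over [0-0 ALLOC][1-4 ALLOC][5-7 FREE][8-18 ALLOC][19-34 FREE] -> NULL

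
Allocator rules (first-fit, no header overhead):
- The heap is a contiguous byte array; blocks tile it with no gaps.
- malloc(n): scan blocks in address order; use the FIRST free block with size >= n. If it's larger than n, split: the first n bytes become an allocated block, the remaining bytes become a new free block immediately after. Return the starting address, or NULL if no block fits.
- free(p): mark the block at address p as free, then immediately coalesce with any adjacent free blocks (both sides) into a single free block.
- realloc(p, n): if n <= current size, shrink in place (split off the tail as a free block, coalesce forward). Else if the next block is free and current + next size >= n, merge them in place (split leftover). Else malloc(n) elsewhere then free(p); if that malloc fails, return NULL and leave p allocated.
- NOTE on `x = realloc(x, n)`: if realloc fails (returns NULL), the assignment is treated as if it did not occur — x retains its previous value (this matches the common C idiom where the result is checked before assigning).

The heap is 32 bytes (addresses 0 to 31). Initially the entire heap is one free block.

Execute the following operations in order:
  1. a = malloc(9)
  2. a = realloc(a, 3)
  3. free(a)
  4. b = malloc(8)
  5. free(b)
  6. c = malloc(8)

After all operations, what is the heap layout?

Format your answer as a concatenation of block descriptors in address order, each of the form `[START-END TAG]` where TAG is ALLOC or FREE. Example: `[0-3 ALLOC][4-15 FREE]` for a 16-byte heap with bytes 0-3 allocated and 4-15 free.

Op 1: a = malloc(9) -> a = 0; heap: [0-8 ALLOC][9-31 FREE]
Op 2: a = realloc(a, 3) -> a = 0; heap: [0-2 ALLOC][3-31 FREE]
Op 3: free(a) -> (freed a); heap: [0-31 FREE]
Op 4: b = malloc(8) -> b = 0; heap: [0-7 ALLOC][8-31 FREE]
Op 5: free(b) -> (freed b); heap: [0-31 FREE]
Op 6: c = malloc(8) -> c = 0; heap: [0-7 ALLOC][8-31 FREE]

Answer: [0-7 ALLOC][8-31 FREE]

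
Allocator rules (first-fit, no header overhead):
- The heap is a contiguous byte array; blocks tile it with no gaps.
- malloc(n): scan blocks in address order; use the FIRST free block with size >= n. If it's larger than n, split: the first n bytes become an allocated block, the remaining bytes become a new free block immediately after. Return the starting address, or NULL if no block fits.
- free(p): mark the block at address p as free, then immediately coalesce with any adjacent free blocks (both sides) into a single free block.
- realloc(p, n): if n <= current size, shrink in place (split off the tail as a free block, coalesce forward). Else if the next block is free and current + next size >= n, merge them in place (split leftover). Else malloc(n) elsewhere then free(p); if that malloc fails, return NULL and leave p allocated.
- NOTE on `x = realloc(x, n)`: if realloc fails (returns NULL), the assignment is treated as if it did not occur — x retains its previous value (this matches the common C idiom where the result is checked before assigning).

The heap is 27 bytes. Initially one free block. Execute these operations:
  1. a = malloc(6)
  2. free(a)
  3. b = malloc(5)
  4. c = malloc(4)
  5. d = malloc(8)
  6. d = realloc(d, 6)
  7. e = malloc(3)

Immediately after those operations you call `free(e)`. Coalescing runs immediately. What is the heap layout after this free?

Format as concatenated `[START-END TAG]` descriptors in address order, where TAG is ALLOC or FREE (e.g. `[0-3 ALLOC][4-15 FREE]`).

Answer: [0-4 ALLOC][5-8 ALLOC][9-14 ALLOC][15-26 FREE]

Derivation:
Op 1: a = malloc(6) -> a = 0; heap: [0-5 ALLOC][6-26 FREE]
Op 2: free(a) -> (freed a); heap: [0-26 FREE]
Op 3: b = malloc(5) -> b = 0; heap: [0-4 ALLOC][5-26 FREE]
Op 4: c = malloc(4) -> c = 5; heap: [0-4 ALLOC][5-8 ALLOC][9-26 FREE]
Op 5: d = malloc(8) -> d = 9; heap: [0-4 ALLOC][5-8 ALLOC][9-16 ALLOC][17-26 FREE]
Op 6: d = realloc(d, 6) -> d = 9; heap: [0-4 ALLOC][5-8 ALLOC][9-14 ALLOC][15-26 FREE]
Op 7: e = malloc(3) -> e = 15; heap: [0-4 ALLOC][5-8 ALLOC][9-14 ALLOC][15-17 ALLOC][18-26 FREE]
free(e): e = 15 -> block [15-17 ALLOC]; mark free, coalesce with adjacent free neighbors -> [0-4 ALLOC][5-8 ALLOC][9-14 ALLOC][15-26 FREE]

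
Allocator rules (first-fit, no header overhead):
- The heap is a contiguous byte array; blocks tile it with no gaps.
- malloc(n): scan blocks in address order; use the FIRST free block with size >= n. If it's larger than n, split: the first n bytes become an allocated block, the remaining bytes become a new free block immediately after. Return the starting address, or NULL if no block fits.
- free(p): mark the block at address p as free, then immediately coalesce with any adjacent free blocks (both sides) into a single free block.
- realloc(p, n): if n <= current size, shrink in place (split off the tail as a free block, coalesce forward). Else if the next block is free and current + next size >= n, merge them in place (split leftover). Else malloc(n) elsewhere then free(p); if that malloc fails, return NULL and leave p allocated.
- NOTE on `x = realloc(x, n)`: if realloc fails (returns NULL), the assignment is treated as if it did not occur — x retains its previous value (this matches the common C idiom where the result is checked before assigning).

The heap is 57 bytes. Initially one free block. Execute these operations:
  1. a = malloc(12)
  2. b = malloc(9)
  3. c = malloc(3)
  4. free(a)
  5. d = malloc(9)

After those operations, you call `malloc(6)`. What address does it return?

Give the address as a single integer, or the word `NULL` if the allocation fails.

Op 1: a = malloc(12) -> a = 0; heap: [0-11 ALLOC][12-56 FREE]
Op 2: b = malloc(9) -> b = 12; heap: [0-11 ALLOC][12-20 ALLOC][21-56 FREE]
Op 3: c = malloc(3) -> c = 21; heap: [0-11 ALLOC][12-20 ALLOC][21-23 ALLOC][24-56 FREE]
Op 4: free(a) -> (freed a); heap: [0-11 FREE][12-20 ALLOC][21-23 ALLOC][24-56 FREE]
Op 5: d = malloc(9) -> d = 0; heap: [0-8 ALLOC][9-11 FREE][12-20 ALLOC][21-23 ALLOC][24-56 FREE]
malloc(6): first-fit scan over [0-8 ALLOC][9-11 FREE][12-20 ALLOC][21-23 ALLOC][24-56 FREE] -> 24

Answer: 24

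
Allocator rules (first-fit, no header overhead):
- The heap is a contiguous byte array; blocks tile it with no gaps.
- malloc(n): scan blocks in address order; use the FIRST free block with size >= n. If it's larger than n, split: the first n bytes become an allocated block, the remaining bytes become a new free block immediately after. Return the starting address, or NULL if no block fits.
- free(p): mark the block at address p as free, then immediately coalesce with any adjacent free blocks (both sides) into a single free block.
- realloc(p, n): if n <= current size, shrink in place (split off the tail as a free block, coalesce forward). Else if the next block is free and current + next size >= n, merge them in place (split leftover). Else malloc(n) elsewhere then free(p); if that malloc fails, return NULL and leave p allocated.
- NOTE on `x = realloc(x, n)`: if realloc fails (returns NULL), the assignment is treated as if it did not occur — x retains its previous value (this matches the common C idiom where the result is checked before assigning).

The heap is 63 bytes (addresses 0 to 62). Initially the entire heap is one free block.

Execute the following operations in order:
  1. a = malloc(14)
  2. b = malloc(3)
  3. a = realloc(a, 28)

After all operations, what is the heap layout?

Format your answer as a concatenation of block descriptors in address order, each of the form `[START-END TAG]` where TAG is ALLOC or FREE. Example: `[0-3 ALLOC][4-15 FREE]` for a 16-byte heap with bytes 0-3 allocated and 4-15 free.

Answer: [0-13 FREE][14-16 ALLOC][17-44 ALLOC][45-62 FREE]

Derivation:
Op 1: a = malloc(14) -> a = 0; heap: [0-13 ALLOC][14-62 FREE]
Op 2: b = malloc(3) -> b = 14; heap: [0-13 ALLOC][14-16 ALLOC][17-62 FREE]
Op 3: a = realloc(a, 28) -> a = 17; heap: [0-13 FREE][14-16 ALLOC][17-44 ALLOC][45-62 FREE]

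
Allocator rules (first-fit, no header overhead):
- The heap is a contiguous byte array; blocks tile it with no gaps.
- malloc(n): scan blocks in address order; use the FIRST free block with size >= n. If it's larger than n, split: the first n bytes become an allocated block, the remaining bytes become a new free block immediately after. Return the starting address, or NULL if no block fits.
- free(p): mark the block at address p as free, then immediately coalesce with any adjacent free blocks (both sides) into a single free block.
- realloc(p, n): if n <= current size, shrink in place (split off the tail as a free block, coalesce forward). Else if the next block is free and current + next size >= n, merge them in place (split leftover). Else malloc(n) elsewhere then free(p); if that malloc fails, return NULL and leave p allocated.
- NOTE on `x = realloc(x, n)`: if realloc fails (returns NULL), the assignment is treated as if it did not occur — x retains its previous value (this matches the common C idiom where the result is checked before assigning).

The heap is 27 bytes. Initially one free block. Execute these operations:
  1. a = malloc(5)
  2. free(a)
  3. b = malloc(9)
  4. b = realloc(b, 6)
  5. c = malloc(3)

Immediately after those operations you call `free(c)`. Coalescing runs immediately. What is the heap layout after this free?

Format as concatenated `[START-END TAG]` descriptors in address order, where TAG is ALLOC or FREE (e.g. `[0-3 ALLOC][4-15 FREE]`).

Op 1: a = malloc(5) -> a = 0; heap: [0-4 ALLOC][5-26 FREE]
Op 2: free(a) -> (freed a); heap: [0-26 FREE]
Op 3: b = malloc(9) -> b = 0; heap: [0-8 ALLOC][9-26 FREE]
Op 4: b = realloc(b, 6) -> b = 0; heap: [0-5 ALLOC][6-26 FREE]
Op 5: c = malloc(3) -> c = 6; heap: [0-5 ALLOC][6-8 ALLOC][9-26 FREE]
free(c): c = 6 -> block [6-8 ALLOC]; mark free, coalesce with adjacent free neighbors -> [0-5 ALLOC][6-26 FREE]

Answer: [0-5 ALLOC][6-26 FREE]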